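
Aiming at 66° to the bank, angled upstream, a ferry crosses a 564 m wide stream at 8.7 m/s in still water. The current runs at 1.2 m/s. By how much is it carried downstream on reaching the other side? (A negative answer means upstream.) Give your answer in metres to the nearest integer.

Perpendicular speed = 7.948 m/s; crossing time = 564 / 7.948 = 70.963 s.
Net downstream speed = -2.339 m/s.
Drift = -2.339 × 70.963 = -165.954 m (upstream).

-166 m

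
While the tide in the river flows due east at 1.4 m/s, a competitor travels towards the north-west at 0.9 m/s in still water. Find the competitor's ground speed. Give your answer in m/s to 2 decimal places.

Taking east as x and north as y: velocity relative to the water = (-0.636, 0.636) m/s; the water relative to ground = (1.400, 0.000) m/s.
Velocity relative to ground = (-0.636, 0.636) + (1.400, 0.000) = (0.764, 0.636) m/s.
Speed = |(0.764, 0.636)| = 0.994 m/s.

0.99 m/s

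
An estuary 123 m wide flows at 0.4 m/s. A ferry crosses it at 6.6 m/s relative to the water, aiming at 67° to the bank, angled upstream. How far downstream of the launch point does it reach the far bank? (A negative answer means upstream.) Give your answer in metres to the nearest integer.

Perpendicular speed = 6.075 m/s; crossing time = 123 / 6.075 = 20.246 s.
Net downstream speed = -2.179 m/s.
Drift = -2.179 × 20.246 = -44.112 m (upstream).

-44 m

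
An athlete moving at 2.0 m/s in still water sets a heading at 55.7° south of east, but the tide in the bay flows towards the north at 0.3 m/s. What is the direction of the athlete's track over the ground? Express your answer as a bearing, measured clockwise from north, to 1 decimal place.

Taking east as x and north as y: velocity relative to the water = (1.127, -1.652) m/s; the water relative to ground = (0.000, 0.300) m/s.
Velocity relative to ground = (1.127, -1.652) + (0.000, 0.300) = (1.127, -1.352) m/s.
Bearing = atan2(1.13, -1.35) = 140.19° clockwise from north.

140.2°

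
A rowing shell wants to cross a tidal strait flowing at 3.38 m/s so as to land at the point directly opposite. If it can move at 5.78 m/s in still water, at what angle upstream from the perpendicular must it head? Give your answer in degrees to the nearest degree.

To cancel the current, the upstream component of the rowing shell's velocity must equal the flow: 5.78 sin θ = 3.38.
sin θ = 3.38 / 5.78 = 0.5848.
θ = arcsin(0.5848) = 35.787°.

36°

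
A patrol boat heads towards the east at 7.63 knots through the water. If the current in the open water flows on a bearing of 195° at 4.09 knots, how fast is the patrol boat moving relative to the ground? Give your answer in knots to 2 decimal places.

7.67 knots

Taking east as x and north as y: velocity relative to the water = (7.630, 0.000) knots; the water relative to ground = (-1.059, -3.951) knots.
Velocity relative to ground = (7.630, 0.000) + (-1.059, -3.951) = (6.571, -3.951) knots.
Speed = |(6.571, -3.951)| = 7.668 knots.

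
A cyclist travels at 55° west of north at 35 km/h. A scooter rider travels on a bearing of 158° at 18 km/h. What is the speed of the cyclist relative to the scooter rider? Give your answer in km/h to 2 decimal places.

51.05 km/h

Taking east as x and north as y: cyclist velocity = (-28.670, 20.075) km/h; scooter rider velocity = (6.743, -16.689) km/h.
Velocity of cyclist relative to scooter rider = (-28.670, 20.075) − (6.743, -16.689) = (-35.413, 36.764) km/h.
Magnitude = |(-35.413, 36.764)| = 51.046 km/h.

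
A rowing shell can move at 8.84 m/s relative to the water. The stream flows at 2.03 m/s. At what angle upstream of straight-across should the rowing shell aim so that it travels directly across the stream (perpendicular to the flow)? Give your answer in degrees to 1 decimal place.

13.3°

To cancel the current, the upstream component of the rowing shell's velocity must equal the flow: 8.84 sin θ = 2.03.
sin θ = 2.03 / 8.84 = 0.2296.
θ = arcsin(0.2296) = 13.276°.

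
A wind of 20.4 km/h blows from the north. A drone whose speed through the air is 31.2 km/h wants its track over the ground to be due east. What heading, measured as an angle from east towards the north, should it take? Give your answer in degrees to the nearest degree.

41°

The wind pushes perpendicular to the desired track; the heading must have a component into the wind equal to 20.4 km/h: 31.2 sin θ = 20.4.
sin θ = 0.6538, so θ = 40.832°.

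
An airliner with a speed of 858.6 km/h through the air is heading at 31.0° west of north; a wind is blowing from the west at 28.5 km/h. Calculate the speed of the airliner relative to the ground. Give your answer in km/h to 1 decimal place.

844.3 km/h

Taking east as x and north as y: velocity relative to the air = (-442.212, 735.964) km/h; the air relative to ground = (28.500, 0.000) km/h.
Velocity relative to ground = (-442.212, 735.964) + (28.500, 0.000) = (-413.712, 735.964) km/h.
Speed = |(-413.712, 735.964)| = 844.275 km/h.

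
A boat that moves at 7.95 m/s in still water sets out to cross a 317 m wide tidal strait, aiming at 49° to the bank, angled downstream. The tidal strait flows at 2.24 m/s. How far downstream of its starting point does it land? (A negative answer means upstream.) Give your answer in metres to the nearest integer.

394 m

Perpendicular speed = 6.000 m/s; crossing time = 317 / 6.000 = 52.834 s.
Net downstream speed = 7.456 m/s.
Drift = 7.456 × 52.834 = 393.912 m (downstream).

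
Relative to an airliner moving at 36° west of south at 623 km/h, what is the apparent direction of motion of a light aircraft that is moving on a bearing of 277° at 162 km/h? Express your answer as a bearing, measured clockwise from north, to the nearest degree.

021°

Taking east as x and north as y: light aircraft velocity = (-160.792, 19.743) km/h; airliner velocity = (-366.190, -504.018) km/h.
Velocity of light aircraft relative to airliner = (-160.792, 19.743) − (-366.190, -504.018) = (205.398, 523.760) km/h.
Bearing = atan2(205.40, 523.76) = 21.41° clockwise from north.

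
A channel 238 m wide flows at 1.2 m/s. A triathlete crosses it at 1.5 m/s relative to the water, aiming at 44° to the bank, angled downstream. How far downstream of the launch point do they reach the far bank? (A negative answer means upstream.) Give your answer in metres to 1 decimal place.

Perpendicular speed = 1.042 m/s; crossing time = 238 / 1.042 = 228.410 s.
Net downstream speed = 2.279 m/s.
Drift = 2.279 × 228.410 = 520.548 m (downstream).

520.5 m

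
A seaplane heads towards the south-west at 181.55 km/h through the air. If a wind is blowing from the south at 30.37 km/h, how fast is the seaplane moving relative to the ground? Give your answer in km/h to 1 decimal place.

Taking east as x and north as y: velocity relative to the air = (-128.375, -128.375) km/h; the air relative to ground = (0.000, 30.370) km/h.
Velocity relative to ground = (-128.375, -128.375) + (0.000, 30.370) = (-128.375, -98.005) km/h.
Speed = |(-128.375, -98.005)| = 161.509 km/h.

161.5 km/h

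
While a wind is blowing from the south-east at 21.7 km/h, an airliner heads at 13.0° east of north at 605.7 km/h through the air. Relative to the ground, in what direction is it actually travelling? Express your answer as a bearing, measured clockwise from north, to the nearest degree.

011°

Taking east as x and north as y: velocity relative to the air = (136.253, 590.176) km/h; the air relative to ground = (-15.344, 15.344) km/h.
Velocity relative to ground = (136.253, 590.176) + (-15.344, 15.344) = (120.909, 605.520) km/h.
Bearing = atan2(120.91, 605.52) = 11.29° clockwise from north.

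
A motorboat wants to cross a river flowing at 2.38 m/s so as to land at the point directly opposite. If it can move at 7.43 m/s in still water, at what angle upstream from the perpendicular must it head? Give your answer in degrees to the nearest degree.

19°

To cancel the current, the upstream component of the motorboat's velocity must equal the flow: 7.43 sin θ = 2.38.
sin θ = 2.38 / 7.43 = 0.3203.
θ = arcsin(0.3203) = 18.682°.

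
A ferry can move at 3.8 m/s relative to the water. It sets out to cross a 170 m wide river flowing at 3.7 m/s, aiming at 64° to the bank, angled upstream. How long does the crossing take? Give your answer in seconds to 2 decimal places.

49.77 s

The component of the ferry's velocity perpendicular to the bank is 3.8 × sin 64° = 3.415 m/s.
Only the cross-stream component determines the crossing time; the current contributes nothing perpendicular to the bank.
Time = 170 / 3.415 = 49.774 s.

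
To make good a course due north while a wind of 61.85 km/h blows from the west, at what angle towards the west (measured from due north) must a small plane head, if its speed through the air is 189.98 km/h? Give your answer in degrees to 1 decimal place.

19.0°

The wind pushes perpendicular to the desired track; the heading must have a component into the wind equal to 61.85 km/h: 189.98 sin θ = 61.85.
sin θ = 0.3256, so θ = 19.000°.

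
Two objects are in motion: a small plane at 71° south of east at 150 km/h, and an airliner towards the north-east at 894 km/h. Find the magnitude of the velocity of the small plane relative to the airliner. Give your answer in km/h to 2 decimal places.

969.18 km/h

Taking east as x and north as y: small plane velocity = (48.835, -141.828) km/h; airliner velocity = (632.153, 632.153) km/h.
Velocity of small plane relative to airliner = (48.835, -141.828) − (632.153, 632.153) = (-583.318, -773.981) km/h.
Magnitude = |(-583.318, -773.981)| = 969.179 km/h.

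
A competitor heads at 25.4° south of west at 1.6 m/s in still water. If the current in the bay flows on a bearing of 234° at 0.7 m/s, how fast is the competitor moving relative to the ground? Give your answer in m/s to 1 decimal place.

2.3 m/s

Taking east as x and north as y: velocity relative to the water = (-1.445, -0.686) m/s; the water relative to ground = (-0.566, -0.411) m/s.
Velocity relative to ground = (-1.445, -0.686) + (-0.566, -0.411) = (-2.012, -1.098) m/s.
Speed = |(-2.012, -1.098)| = 2.292 m/s.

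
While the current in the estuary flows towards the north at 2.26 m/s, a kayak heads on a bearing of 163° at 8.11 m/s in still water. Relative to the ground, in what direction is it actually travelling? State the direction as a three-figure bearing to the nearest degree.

157°

Taking east as x and north as y: velocity relative to the water = (2.371, -7.756) m/s; the water relative to ground = (0.000, 2.260) m/s.
Velocity relative to ground = (2.371, -7.756) + (0.000, 2.260) = (2.371, -5.496) m/s.
Bearing = atan2(2.37, -5.50) = 156.66° clockwise from north.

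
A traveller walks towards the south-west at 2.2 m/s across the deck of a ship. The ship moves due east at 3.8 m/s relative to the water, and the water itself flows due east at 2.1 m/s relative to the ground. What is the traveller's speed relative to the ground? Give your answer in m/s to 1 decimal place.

In east/north components (m/s): traveller relative to ship = (-1.556, -1.556); ship relative to water = (3.800, 0.000); water relative to ground = (2.100, 0.000).
Sum = (4.344, -1.556) m/s.
Speed = |(4.344, -1.556)| = 4.614 m/s.

4.6 m/s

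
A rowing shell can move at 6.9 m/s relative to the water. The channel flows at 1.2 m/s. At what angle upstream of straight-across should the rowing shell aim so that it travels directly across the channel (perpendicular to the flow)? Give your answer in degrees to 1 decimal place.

To cancel the current, the upstream component of the rowing shell's velocity must equal the flow: 6.9 sin θ = 1.2.
sin θ = 1.2 / 6.9 = 0.1739.
θ = arcsin(0.1739) = 10.015°.

10.0°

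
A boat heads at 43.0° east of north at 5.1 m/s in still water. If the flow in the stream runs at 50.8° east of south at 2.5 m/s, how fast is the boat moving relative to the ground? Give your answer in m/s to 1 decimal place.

5.8 m/s

Taking east as x and north as y: velocity relative to the water = (3.478, 3.730) m/s; the water relative to ground = (1.937, -1.580) m/s.
Velocity relative to ground = (3.478, 3.730) + (1.937, -1.580) = (5.416, 2.150) m/s.
Speed = |(5.416, 2.150)| = 5.827 m/s.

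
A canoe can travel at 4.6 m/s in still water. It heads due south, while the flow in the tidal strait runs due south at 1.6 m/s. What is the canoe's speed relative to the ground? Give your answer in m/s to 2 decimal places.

6.20 m/s

Taking east as x and north as y: velocity relative to the water = (0.000, -4.600) m/s; the water relative to ground = (0.000, -1.600) m/s.
Velocity relative to ground = (0.000, -4.600) + (0.000, -1.600) = (0.000, -6.200) m/s.
Speed = |(0.000, -6.200)| = 6.200 m/s.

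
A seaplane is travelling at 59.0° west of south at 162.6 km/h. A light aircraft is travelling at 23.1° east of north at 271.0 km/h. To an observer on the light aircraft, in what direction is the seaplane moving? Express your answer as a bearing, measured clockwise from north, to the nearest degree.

216°

Taking east as x and north as y: seaplane velocity = (-139.375, -83.745) km/h; light aircraft velocity = (106.323, 249.272) km/h.
Velocity of seaplane relative to light aircraft = (-139.375, -83.745) − (106.323, 249.272) = (-245.699, -333.017) km/h.
Bearing = atan2(-245.70, -333.02) = 216.42° clockwise from north.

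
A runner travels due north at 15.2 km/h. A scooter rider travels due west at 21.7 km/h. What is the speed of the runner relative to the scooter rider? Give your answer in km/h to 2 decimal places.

26.49 km/h

Taking east as x and north as y: runner velocity = (0.000, 15.200) km/h; scooter rider velocity = (-21.700, 0.000) km/h.
Velocity of runner relative to scooter rider = (0.000, 15.200) − (-21.700, 0.000) = (21.700, 15.200) km/h.
Magnitude = |(21.700, 15.200)| = 26.494 km/h.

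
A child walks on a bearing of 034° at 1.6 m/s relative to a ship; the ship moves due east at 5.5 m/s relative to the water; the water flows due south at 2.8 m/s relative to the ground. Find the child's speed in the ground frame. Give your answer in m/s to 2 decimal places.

In east/north components (m/s): child relative to ship = (0.895, 1.326); ship relative to water = (5.500, 0.000); water relative to ground = (0.000, -2.800).
Sum = (6.395, -1.474) m/s.
Speed = |(6.395, -1.474)| = 6.562 m/s.

6.56 m/s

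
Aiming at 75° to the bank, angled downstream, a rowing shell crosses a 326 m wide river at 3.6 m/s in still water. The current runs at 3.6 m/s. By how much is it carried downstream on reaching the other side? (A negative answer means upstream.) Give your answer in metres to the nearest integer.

425 m

Perpendicular speed = 3.477 m/s; crossing time = 326 / 3.477 = 93.750 s.
Net downstream speed = 4.532 m/s.
Drift = 4.532 × 93.750 = 424.851 m (downstream).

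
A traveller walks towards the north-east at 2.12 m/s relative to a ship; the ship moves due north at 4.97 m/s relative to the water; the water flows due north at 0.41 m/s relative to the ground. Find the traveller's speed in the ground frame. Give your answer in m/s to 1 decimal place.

7.0 m/s

In east/north components (m/s): traveller relative to ship = (1.499, 1.499); ship relative to water = (0.000, 4.970); water relative to ground = (0.000, 0.410).
Sum = (1.499, 6.879) m/s.
Speed = |(1.499, 6.879)| = 7.041 m/s.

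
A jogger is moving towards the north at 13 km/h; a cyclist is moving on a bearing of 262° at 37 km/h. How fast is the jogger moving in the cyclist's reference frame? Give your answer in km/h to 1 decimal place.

Taking east as x and north as y: jogger velocity = (0.000, 13.000) km/h; cyclist velocity = (-36.640, -5.149) km/h.
Velocity of jogger relative to cyclist = (0.000, 13.000) − (-36.640, -5.149) = (36.640, 18.149) km/h.
Magnitude = |(36.640, 18.149)| = 40.889 km/h.

40.9 km/h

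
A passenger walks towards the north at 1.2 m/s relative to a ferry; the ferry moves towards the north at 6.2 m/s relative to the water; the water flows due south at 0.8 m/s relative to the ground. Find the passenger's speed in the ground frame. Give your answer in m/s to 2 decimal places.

6.60 m/s

In east/north components (m/s): passenger relative to ferry = (0.000, 1.200); ferry relative to water = (0.000, 6.200); water relative to ground = (0.000, -0.800).
Sum = (0.000, 6.600) m/s.
Speed = |(0.000, 6.600)| = 6.600 m/s.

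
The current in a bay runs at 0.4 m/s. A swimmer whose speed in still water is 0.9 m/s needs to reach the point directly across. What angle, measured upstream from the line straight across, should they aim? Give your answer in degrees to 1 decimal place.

26.4°

To cancel the current, the upstream component of the swimmer's velocity must equal the flow: 0.9 sin θ = 0.4.
sin θ = 0.4 / 0.9 = 0.4444.
θ = arcsin(0.4444) = 26.388°.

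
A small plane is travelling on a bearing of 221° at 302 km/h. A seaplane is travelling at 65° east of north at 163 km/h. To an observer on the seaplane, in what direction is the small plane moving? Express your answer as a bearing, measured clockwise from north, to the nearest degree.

Taking east as x and north as y: small plane velocity = (-198.130, -227.922) km/h; seaplane velocity = (147.728, 68.887) km/h.
Velocity of small plane relative to seaplane = (-198.130, -227.922) − (147.728, 68.887) = (-345.858, -296.809) km/h.
Bearing = atan2(-345.86, -296.81) = 229.36° clockwise from north.

229°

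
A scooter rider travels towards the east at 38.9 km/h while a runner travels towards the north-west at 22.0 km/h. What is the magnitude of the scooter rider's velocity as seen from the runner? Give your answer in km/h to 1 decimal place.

Taking east as x and north as y: scooter rider velocity = (38.900, 0.000) km/h; runner velocity = (-15.556, 15.556) km/h.
Velocity of scooter rider relative to runner = (38.900, 0.000) − (-15.556, 15.556) = (54.456, -15.556) km/h.
Magnitude = |(54.456, -15.556)| = 56.635 km/h.

56.6 km/h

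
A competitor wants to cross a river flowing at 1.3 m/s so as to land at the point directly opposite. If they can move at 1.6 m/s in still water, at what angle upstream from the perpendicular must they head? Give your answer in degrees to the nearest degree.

To cancel the current, the upstream component of the competitor's velocity must equal the flow: 1.6 sin θ = 1.3.
sin θ = 1.3 / 1.6 = 0.8125.
θ = arcsin(0.8125) = 54.341°.

54°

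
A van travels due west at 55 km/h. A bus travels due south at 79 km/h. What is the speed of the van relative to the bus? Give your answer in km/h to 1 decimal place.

Taking east as x and north as y: van velocity = (-55.000, 0.000) km/h; bus velocity = (0.000, -79.000) km/h.
Velocity of van relative to bus = (-55.000, 0.000) − (0.000, -79.000) = (-55.000, 79.000) km/h.
Magnitude = |(-55.000, 79.000)| = 96.260 km/h.

96.3 km/h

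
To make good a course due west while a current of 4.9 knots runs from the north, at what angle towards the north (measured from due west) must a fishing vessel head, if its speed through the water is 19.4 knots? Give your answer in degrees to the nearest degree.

15°

The current pushes perpendicular to the desired track; the heading must have a component into the current equal to 4.9 knots: 19.4 sin θ = 4.9.
sin θ = 0.2526, so θ = 14.630°.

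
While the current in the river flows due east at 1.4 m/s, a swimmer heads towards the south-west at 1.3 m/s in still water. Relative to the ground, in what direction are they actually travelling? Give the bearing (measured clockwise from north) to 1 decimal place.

Taking east as x and north as y: velocity relative to the water = (-0.919, -0.919) m/s; the water relative to ground = (1.400, 0.000) m/s.
Velocity relative to ground = (-0.919, -0.919) + (1.400, 0.000) = (0.481, -0.919) m/s.
Bearing = atan2(0.48, -0.92) = 152.39° clockwise from north.

152.4°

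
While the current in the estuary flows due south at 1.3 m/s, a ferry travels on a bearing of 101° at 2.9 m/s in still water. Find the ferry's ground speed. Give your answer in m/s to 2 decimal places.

3.40 m/s

Taking east as x and north as y: velocity relative to the water = (2.847, -0.553) m/s; the water relative to ground = (0.000, -1.300) m/s.
Velocity relative to ground = (2.847, -0.553) + (0.000, -1.300) = (2.847, -1.853) m/s.
Speed = |(2.847, -1.853)| = 3.397 m/s.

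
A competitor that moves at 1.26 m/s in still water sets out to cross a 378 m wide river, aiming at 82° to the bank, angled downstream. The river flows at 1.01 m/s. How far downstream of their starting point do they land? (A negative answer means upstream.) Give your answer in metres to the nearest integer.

Perpendicular speed = 1.248 m/s; crossing time = 378 / 1.248 = 302.948 s.
Net downstream speed = 1.185 m/s.
Drift = 1.185 × 302.948 = 359.102 m (downstream).

359 m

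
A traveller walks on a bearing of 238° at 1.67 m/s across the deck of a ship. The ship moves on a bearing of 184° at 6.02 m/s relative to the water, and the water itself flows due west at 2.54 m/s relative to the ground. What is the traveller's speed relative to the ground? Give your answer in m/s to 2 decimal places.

8.16 m/s

In east/north components (m/s): traveller relative to ship = (-1.416, -0.885); ship relative to water = (-0.420, -6.005); water relative to ground = (-2.540, 0.000).
Sum = (-4.376, -6.890) m/s.
Speed = |(-4.376, -6.890)| = 8.163 m/s.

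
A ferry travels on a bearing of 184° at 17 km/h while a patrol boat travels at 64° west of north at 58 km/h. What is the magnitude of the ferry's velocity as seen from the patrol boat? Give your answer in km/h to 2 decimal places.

66.27 km/h

Taking east as x and north as y: ferry velocity = (-1.186, -16.959) km/h; patrol boat velocity = (-52.130, 25.426) km/h.
Velocity of ferry relative to patrol boat = (-1.186, -16.959) − (-52.130, 25.426) = (50.944, -42.384) km/h.
Magnitude = |(50.944, -42.384)| = 66.270 km/h.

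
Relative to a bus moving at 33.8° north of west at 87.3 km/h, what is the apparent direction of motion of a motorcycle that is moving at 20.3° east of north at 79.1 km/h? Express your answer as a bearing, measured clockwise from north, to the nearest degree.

076°

Taking east as x and north as y: motorcycle velocity = (27.443, 74.187) km/h; bus velocity = (-72.545, 48.565) km/h.
Velocity of motorcycle relative to bus = (27.443, 74.187) − (-72.545, 48.565) = (99.988, 25.622) km/h.
Bearing = atan2(99.99, 25.62) = 75.63° clockwise from north.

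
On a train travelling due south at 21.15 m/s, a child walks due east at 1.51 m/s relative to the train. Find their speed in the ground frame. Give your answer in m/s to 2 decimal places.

21.20 m/s

Taking east as x and north as y: train velocity = (0.000, -21.150) m/s; child velocity relative to train = (1.510, 0.000) m/s.
Velocity relative to ground = (0.000, -21.150) + (1.510, 0.000) = (1.510, -21.150) m/s.
Speed = |(1.510, -21.150)| = 21.204 m/s.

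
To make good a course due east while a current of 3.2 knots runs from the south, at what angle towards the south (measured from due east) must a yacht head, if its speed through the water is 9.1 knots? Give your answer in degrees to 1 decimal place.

The current pushes perpendicular to the desired track; the heading must have a component into the current equal to 3.2 knots: 9.1 sin θ = 3.2.
sin θ = 0.3516, so θ = 20.588°.

20.6°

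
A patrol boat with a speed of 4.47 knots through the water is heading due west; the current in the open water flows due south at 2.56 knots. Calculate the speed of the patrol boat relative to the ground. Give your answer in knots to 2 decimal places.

5.15 knots

Taking east as x and north as y: velocity relative to the water = (-4.470, 0.000) knots; the water relative to ground = (0.000, -2.560) knots.
Velocity relative to ground = (-4.470, 0.000) + (0.000, -2.560) = (-4.470, -2.560) knots.
Speed = |(-4.470, -2.560)| = 5.151 knots.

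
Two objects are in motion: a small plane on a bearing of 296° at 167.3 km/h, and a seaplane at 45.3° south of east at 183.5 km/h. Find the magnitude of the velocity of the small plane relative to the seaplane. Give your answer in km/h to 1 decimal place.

Taking east as x and north as y: small plane velocity = (-150.368, 73.339) km/h; seaplane velocity = (129.073, -130.432) km/h.
Velocity of small plane relative to seaplane = (-150.368, 73.339) − (129.073, -130.432) = (-279.441, 203.771) km/h.
Magnitude = |(-279.441, 203.771)| = 345.847 km/h.

345.8 km/h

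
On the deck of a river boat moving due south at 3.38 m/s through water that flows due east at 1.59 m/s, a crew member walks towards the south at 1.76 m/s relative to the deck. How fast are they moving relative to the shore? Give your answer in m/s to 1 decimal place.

In east/north components (m/s): crew member relative to river boat = (0.000, -1.760); river boat relative to water = (0.000, -3.380); water relative to ground = (1.590, 0.000).
Sum = (1.590, -5.140) m/s.
Speed = |(1.590, -5.140)| = 5.380 m/s.

5.4 m/s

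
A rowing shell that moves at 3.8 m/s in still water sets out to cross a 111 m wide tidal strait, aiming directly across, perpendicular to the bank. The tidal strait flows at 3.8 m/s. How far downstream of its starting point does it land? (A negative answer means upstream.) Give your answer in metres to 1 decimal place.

Perpendicular speed = 3.800 m/s; crossing time = 111 / 3.800 = 29.211 s.
Net downstream speed = 3.800 m/s.
Drift = 3.800 × 29.211 = 111.000 m (downstream).

111.0 m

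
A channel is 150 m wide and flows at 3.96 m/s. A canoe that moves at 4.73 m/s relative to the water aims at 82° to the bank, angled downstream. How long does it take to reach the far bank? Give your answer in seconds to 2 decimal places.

32.02 s

The component of the canoe's velocity perpendicular to the bank is 4.73 × sin 82° = 4.684 m/s.
The flow acts along the bank and has no component across it.
Time = 150 / 4.684 = 32.024 s.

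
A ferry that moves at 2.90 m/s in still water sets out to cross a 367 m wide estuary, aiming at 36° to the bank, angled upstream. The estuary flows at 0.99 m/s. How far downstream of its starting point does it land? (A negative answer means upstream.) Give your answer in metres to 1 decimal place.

-292.0 m

Perpendicular speed = 1.705 m/s; crossing time = 367 / 1.705 = 215.303 s.
Net downstream speed = -1.356 m/s.
Drift = -1.356 × 215.303 = -291.983 m (upstream).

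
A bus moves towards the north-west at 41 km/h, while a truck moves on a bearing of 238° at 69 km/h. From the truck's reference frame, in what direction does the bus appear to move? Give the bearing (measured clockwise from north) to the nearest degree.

024°

Taking east as x and north as y: bus velocity = (-28.991, 28.991) km/h; truck velocity = (-58.515, -36.564) km/h.
Velocity of bus relative to truck = (-28.991, 28.991) − (-58.515, -36.564) = (29.524, 65.556) km/h.
Bearing = atan2(29.52, 65.56) = 24.25° clockwise from north.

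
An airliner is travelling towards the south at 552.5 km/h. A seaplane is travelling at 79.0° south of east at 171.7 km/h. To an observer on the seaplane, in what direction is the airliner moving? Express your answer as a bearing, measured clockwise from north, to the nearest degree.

Taking east as x and north as y: airliner velocity = (0.000, -552.500) km/h; seaplane velocity = (32.762, -168.545) km/h.
Velocity of airliner relative to seaplane = (0.000, -552.500) − (32.762, -168.545) = (-32.762, -383.955) km/h.
Bearing = atan2(-32.76, -383.95) = 184.88° clockwise from north.

185°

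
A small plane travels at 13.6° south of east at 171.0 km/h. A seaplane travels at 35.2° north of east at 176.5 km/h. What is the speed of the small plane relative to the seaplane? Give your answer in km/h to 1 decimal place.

Taking east as x and north as y: small plane velocity = (166.205, -40.209) km/h; seaplane velocity = (144.226, 101.740) km/h.
Velocity of small plane relative to seaplane = (166.205, -40.209) − (144.226, 101.740) = (21.979, -141.950) km/h.
Magnitude = |(21.979, -141.950)| = 143.641 km/h.

143.6 km/h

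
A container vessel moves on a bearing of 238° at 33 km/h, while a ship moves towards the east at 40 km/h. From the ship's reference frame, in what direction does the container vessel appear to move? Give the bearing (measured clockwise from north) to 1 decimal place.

255.6°

Taking east as x and north as y: container vessel velocity = (-27.986, -17.487) km/h; ship velocity = (40.000, 0.000) km/h.
Velocity of container vessel relative to ship = (-27.986, -17.487) − (40.000, 0.000) = (-67.986, -17.487) km/h.
Bearing = atan2(-67.99, -17.49) = 255.58° clockwise from north.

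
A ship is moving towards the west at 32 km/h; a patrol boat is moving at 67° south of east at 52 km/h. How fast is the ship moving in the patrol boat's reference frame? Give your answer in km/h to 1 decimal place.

70.9 km/h

Taking east as x and north as y: ship velocity = (-32.000, 0.000) km/h; patrol boat velocity = (20.318, -47.866) km/h.
Velocity of ship relative to patrol boat = (-32.000, 0.000) − (20.318, -47.866) = (-52.318, 47.866) km/h.
Magnitude = |(-52.318, 47.866)| = 70.911 km/h.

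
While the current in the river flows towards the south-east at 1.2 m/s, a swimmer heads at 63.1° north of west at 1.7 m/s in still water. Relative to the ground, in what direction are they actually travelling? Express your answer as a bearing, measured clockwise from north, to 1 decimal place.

006.8°

Taking east as x and north as y: velocity relative to the water = (-0.769, 1.516) m/s; the water relative to ground = (0.849, -0.849) m/s.
Velocity relative to ground = (-0.769, 1.516) + (0.849, -0.849) = (0.079, 0.668) m/s.
Bearing = atan2(0.08, 0.67) = 6.78° clockwise from north.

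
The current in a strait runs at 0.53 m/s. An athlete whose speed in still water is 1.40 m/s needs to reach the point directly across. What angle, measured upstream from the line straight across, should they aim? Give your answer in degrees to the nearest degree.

To cancel the current, the upstream component of the athlete's velocity must equal the flow: 1.40 sin θ = 0.53.
sin θ = 0.53 / 1.40 = 0.3786.
θ = arcsin(0.3786) = 22.245°.

22°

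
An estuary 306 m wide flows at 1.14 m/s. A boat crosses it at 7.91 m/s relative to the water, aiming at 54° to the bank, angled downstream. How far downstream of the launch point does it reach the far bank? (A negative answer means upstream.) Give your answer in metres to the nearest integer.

277 m

Perpendicular speed = 6.399 m/s; crossing time = 306 / 6.399 = 47.818 s.
Net downstream speed = 5.789 m/s.
Drift = 5.789 × 47.818 = 276.834 m (downstream).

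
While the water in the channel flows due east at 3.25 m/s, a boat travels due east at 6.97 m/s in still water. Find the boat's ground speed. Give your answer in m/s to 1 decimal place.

Taking east as x and north as y: velocity relative to the water = (6.970, 0.000) m/s; the water relative to ground = (3.250, 0.000) m/s.
Velocity relative to ground = (6.970, 0.000) + (3.250, 0.000) = (10.220, 0.000) m/s.
Speed = |(10.220, 0.000)| = 10.220 m/s.

10.2 m/s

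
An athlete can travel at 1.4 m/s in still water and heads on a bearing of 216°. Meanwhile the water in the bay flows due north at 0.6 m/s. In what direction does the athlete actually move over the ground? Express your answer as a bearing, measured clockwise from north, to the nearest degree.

237°

Taking east as x and north as y: velocity relative to the water = (-0.823, -1.133) m/s; the water relative to ground = (0.000, 0.600) m/s.
Velocity relative to ground = (-0.823, -1.133) + (0.000, 0.600) = (-0.823, -0.533) m/s.
Bearing = atan2(-0.82, -0.53) = 237.09° clockwise from north.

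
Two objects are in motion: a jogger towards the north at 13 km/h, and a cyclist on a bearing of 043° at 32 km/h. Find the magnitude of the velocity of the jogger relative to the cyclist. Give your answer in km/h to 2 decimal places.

Taking east as x and north as y: jogger velocity = (0.000, 13.000) km/h; cyclist velocity = (21.824, 23.403) km/h.
Velocity of jogger relative to cyclist = (0.000, 13.000) − (21.824, 23.403) = (-21.824, -10.403) km/h.
Magnitude = |(-21.824, -10.403)| = 24.177 km/h.

24.18 km/h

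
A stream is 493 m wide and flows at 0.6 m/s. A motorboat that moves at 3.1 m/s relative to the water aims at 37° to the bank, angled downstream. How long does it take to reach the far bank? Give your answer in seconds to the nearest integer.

264 s

The component of the motorboat's velocity perpendicular to the bank is 3.1 × sin 37° = 1.866 m/s.
The flow acts along the bank and has no component across it.
Time = 493 / 1.866 = 264.254 s.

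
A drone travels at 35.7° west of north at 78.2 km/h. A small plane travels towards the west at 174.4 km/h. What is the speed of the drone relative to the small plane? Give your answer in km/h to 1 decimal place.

Taking east as x and north as y: drone velocity = (-45.633, 63.505) km/h; small plane velocity = (-174.400, 0.000) km/h.
Velocity of drone relative to small plane = (-45.633, 63.505) − (-174.400, 0.000) = (128.767, 63.505) km/h.
Magnitude = |(128.767, 63.505)| = 143.575 km/h.

143.6 km/h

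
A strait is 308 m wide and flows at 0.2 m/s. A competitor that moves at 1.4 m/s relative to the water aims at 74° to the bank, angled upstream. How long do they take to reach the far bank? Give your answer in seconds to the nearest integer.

229 s

The component of the competitor's velocity perpendicular to the bank is 1.4 × sin 74° = 1.346 m/s.
The flow acts along the bank and has no component across it.
Time = 308 / 1.346 = 228.866 s.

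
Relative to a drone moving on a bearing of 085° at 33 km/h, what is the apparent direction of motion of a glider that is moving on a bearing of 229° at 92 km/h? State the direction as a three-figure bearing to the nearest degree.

238°

Taking east as x and north as y: glider velocity = (-69.433, -60.357) km/h; drone velocity = (32.874, 2.876) km/h.
Velocity of glider relative to drone = (-69.433, -60.357) − (32.874, 2.876) = (-102.308, -63.234) km/h.
Bearing = atan2(-102.31, -63.23) = 238.28° clockwise from north.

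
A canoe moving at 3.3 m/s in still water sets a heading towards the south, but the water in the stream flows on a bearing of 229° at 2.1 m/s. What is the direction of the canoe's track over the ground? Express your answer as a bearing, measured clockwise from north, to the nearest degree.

Taking east as x and north as y: velocity relative to the water = (0.000, -3.300) m/s; the water relative to ground = (-1.585, -1.378) m/s.
Velocity relative to ground = (0.000, -3.300) + (-1.585, -1.378) = (-1.585, -4.678) m/s.
Bearing = atan2(-1.58, -4.68) = 198.72° clockwise from north.

199°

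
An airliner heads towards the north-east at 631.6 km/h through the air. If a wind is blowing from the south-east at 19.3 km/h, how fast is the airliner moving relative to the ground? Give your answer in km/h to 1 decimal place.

631.9 km/h

Taking east as x and north as y: velocity relative to the air = (446.609, 446.609) km/h; the air relative to ground = (-13.647, 13.647) km/h.
Velocity relative to ground = (446.609, 446.609) + (-13.647, 13.647) = (432.961, 460.256) km/h.
Speed = |(432.961, 460.256)| = 631.895 km/h.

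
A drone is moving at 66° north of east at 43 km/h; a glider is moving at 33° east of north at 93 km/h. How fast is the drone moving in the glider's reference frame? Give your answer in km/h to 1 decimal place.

51.0 km/h

Taking east as x and north as y: drone velocity = (17.490, 39.282) km/h; glider velocity = (50.651, 77.996) km/h.
Velocity of drone relative to glider = (17.490, 39.282) − (50.651, 77.996) = (-33.162, -38.714) km/h.
Magnitude = |(-33.162, -38.714)| = 50.975 km/h.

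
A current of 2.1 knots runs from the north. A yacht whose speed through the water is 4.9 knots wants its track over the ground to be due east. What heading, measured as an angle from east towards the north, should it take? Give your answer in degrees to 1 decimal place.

25.4°

The current pushes perpendicular to the desired track; the heading must have a component into the current equal to 2.1 knots: 4.9 sin θ = 2.1.
sin θ = 0.4286, so θ = 25.377°.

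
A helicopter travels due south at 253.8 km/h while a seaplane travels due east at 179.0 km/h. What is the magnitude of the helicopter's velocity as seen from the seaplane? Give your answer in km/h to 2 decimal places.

Taking east as x and north as y: helicopter velocity = (0.000, -253.800) km/h; seaplane velocity = (179.000, 0.000) km/h.
Velocity of helicopter relative to seaplane = (0.000, -253.800) − (179.000, 0.000) = (-179.000, -253.800) km/h.
Magnitude = |(-179.000, -253.800)| = 310.573 km/h.

310.57 km/h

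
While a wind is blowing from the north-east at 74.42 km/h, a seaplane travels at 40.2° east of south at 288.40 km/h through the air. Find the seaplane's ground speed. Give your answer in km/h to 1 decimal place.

Taking east as x and north as y: velocity relative to the air = (186.150, -220.279) km/h; the air relative to ground = (-52.623, -52.623) km/h.
Velocity relative to ground = (186.150, -220.279) + (-52.623, -52.623) = (133.527, -272.902) km/h.
Speed = |(133.527, -272.902)| = 303.817 km/h.

303.8 km/h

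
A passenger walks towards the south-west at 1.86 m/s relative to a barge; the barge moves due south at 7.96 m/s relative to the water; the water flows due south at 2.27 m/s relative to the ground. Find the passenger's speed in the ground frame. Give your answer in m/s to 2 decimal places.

11.62 m/s

In east/north components (m/s): passenger relative to barge = (-1.315, -1.315); barge relative to water = (0.000, -7.960); water relative to ground = (0.000, -2.270).
Sum = (-1.315, -11.545) m/s.
Speed = |(-1.315, -11.545)| = 11.620 m/s.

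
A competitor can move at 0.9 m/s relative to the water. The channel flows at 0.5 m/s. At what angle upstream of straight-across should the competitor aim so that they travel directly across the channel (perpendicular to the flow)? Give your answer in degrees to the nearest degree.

34°

To cancel the current, the upstream component of the competitor's velocity must equal the flow: 0.9 sin θ = 0.5.
sin θ = 0.5 / 0.9 = 0.5556.
θ = arcsin(0.5556) = 33.749°.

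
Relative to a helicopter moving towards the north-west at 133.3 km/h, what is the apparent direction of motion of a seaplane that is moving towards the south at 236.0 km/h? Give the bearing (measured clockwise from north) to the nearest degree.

164°

Taking east as x and north as y: seaplane velocity = (0.000, -236.000) km/h; helicopter velocity = (-94.257, 94.257) km/h.
Velocity of seaplane relative to helicopter = (0.000, -236.000) − (-94.257, 94.257) = (94.257, -330.257) km/h.
Bearing = atan2(94.26, -330.26) = 164.07° clockwise from north.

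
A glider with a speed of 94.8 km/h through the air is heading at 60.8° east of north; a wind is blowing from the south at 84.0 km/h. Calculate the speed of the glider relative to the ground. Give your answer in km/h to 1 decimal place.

Taking east as x and north as y: velocity relative to the air = (82.753, 46.249) km/h; the air relative to ground = (0.000, 84.000) km/h.
Velocity relative to ground = (82.753, 46.249) + (0.000, 84.000) = (82.753, 130.249) km/h.
Speed = |(82.753, 130.249)| = 154.314 km/h.

154.3 km/h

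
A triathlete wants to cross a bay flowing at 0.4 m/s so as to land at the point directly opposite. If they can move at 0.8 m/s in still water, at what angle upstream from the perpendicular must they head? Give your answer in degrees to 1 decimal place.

To cancel the current, the upstream component of the triathlete's velocity must equal the flow: 0.8 sin θ = 0.4.
sin θ = 0.4 / 0.8 = 0.5000.
θ = arcsin(0.5000) = 30.000°.

30.0°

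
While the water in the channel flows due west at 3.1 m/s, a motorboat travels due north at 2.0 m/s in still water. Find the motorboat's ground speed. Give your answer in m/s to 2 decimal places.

Taking east as x and north as y: velocity relative to the water = (0.000, 2.000) m/s; the water relative to ground = (-3.100, 0.000) m/s.
Velocity relative to ground = (0.000, 2.000) + (-3.100, 0.000) = (-3.100, 2.000) m/s.
Speed = |(-3.100, 2.000)| = 3.689 m/s.

3.69 m/s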